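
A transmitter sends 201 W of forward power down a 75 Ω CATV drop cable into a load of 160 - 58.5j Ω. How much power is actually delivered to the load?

|Γ| = |(85 − j58.5)/(235 − j58.5)| = 0.426
|Γ|² = 0.182
P_refl = |Γ|²·P_inc = 36.5 W, P_del = (1 − |Γ|²)·P_inc = 165 W

P_delivered ≈ 165 W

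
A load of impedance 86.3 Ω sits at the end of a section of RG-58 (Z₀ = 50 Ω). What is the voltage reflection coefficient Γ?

Γ = 0.266

Γ = (Z_L − Z_0)/(Z_L + Z_0) = (86.3 − 50)/(86.3 + 50) = 36.3/136.3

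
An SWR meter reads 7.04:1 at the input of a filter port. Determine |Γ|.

|Γ| ≈ 0.751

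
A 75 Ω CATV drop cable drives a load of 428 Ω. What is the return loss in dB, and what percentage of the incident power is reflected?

Γ = (428 − 75)/(428 + 75) = 0.702
RL = −20·log₁₀(0.702) = 3.08 dB
P_refl/P_inc = |Γ|² = 0.493

RL ≈ 3.08 dB; 49.3% of incident power reflected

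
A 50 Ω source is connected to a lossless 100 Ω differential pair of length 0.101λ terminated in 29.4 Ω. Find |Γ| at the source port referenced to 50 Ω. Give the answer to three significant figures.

|Γ| ≈ 0.57

βl = 2π × 0.101 = 36.4°
tan(βl) = 0.736
Z_in = Z_0·(Z_L + jZ_0·tanβl)/(Z_0 + jZ_L·tanβl) = 43.3 + j64.2 Ω
Γ_s = (Z_in − Z_s)/(Z_in + Z_s) = (-6.69 + j64.2)/(93.3 + j64.2), |Γ_s| = 0.57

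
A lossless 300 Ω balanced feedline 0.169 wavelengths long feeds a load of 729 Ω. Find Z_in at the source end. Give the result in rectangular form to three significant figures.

βl = 2π × 0.169 = 60.8°
tan(βl) = tan(60.8°) = 1.79
Z_in = Z_0·(Z_L + jZ_0·tanβl)/(Z_0 + jZ_L·tanβl)
     = 300·(729 + j538)/(300 + j1310)

Z_in ≈ 154 − j132 Ω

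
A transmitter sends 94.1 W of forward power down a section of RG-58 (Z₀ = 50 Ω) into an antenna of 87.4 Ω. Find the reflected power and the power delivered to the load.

P_reflected ≈ 6.97 W; P_delivered ≈ 87.1 W

Γ = (87.4 − 50)/(87.4 + 50) = 0.272
|Γ|² = 0.0741
P_refl = |Γ|²·P_inc = 6.97 W, P_del = (1 − |Γ|²)·P_inc = 87.1 W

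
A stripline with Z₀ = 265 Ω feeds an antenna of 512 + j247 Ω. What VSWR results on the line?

VSWR ≈ 2.5

Γ = (Z_L − Z_0)/(Z_L + Z_0) = (247 + j247)/(777 + j247)
|Γ| = 349/815 = 0.428
VSWR = (1 + |Γ|)/(1 − |Γ|) = 1.43/0.572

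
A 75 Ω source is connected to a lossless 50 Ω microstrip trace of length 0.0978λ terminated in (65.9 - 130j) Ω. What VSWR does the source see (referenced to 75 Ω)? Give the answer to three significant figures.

βl = 2π × 0.0978 = 35.2°
tan(βl) = 0.706
Z_in = Z_0·(Z_L + jZ_0·tanβl)/(Z_0 + jZ_L·tanβl) = 11.1 − j37.1 Ω
Γ_s = (Z_in − Z_s)/(Z_in + Z_s) = (-63.9 − j37.1)/(86.1 − j37.1), |Γ_s| = 0.788
VSWR = (1 + |Γ_s|)/(1 − |Γ_s|)

VSWR ≈ 8.44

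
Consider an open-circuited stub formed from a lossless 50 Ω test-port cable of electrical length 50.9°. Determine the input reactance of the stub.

tan(βl) = 1.23
For an open-circuited stub, Z_in = −jZ_0·cot(βl) = −jZ_0/tan(βl)

X_in ≈ -40.6 Ω (capacitive)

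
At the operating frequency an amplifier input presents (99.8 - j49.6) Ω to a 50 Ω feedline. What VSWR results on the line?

VSWR ≈ 2.61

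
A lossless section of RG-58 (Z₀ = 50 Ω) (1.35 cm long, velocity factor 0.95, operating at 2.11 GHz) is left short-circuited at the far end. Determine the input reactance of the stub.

λ = v/f = 0.95·c / 2.11 GHz = 0.135 m
βl = 2π·l/λ = 2π × 0.0999 = 36°
tan(βl) = 0.726
For a short-circuited stub, Z_in = jZ_0·tan(βl)

X_in ≈ 36.3 Ω (inductive)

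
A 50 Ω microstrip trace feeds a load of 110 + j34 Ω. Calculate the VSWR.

VSWR ≈ 2.46

Γ = (Z_L − Z_0)/(Z_L + Z_0) = (60 + j34)/(160 + j34)
|Γ| = 69/164 = 0.422
VSWR = (1 + |Γ|)/(1 − |Γ|) = 1.42/0.578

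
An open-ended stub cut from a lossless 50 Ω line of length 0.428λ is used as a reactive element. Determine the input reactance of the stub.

X_in ≈ 103 Ω (inductive)

βl = 2π × 0.428 = 154°
tan(βl) = -0.486
For an open-ended stub, Z_in = −jZ_0·cot(βl) = −jZ_0/tan(βl)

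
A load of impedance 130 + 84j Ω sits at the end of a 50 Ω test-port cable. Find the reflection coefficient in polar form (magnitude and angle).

Γ ≈ 0.584 ∠ 21.4°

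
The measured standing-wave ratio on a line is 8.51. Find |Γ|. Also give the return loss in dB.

|Γ| = (S − 1)/(S + 1) = (8.51 − 1)/(8.51 + 1) = 7.51/9.51
RL = −20·log₁₀|Γ| = −20·log₁₀(0.79)

|Γ| ≈ 0.79; return loss ≈ 2.05 dB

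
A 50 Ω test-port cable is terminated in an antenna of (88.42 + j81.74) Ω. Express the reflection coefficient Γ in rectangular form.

Γ = (Z_L − Z_0)/(Z_L + Z_0) = (38.42 + j81.74)/(138.4 + j81.74)

Γ ≈ 0.464 + j0.316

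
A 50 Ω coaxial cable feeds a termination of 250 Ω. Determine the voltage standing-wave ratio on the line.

Γ = (250 − 50)/(250 + 50) = 0.667
VSWR = (1 + 0.667)/(1 − 0.667)

VSWR ≈ 5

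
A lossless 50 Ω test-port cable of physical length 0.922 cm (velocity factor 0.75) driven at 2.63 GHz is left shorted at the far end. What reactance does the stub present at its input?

X_in ≈ 40.2 Ω (inductive)

λ = v/f = 0.75·c / 2.63 GHz = 0.0856 m
βl = 2π·l/λ = 2π × 0.108 = 38.8°
tan(βl) = 0.804
For a shorted stub, Z_in = jZ_0·tan(βl)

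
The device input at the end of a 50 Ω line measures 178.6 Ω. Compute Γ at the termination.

Γ = 0.563

Γ = (Z_L − Z_0)/(Z_L + Z_0) = (178.6 − 50)/(178.6 + 50) = 128.6/228.6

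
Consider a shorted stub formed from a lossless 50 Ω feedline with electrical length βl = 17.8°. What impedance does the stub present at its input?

Z_in ≈ +j16.1 Ω

tan(βl) = 0.321
For a shorted stub, Z_in = jZ_0·tan(βl)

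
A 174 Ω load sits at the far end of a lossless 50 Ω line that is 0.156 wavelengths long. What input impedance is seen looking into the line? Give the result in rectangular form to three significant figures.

βl = 2π × 0.156 = 56.2°
tan(βl) = tan(56.2°) = 1.49
Z_in = Z_0·(Z_L + jZ_0·tanβl)/(Z_0 + jZ_L·tanβl)
     = 50·(174 + j74.6)/(50 + j260)

Z_in ≈ 20.1 − j29.7 Ω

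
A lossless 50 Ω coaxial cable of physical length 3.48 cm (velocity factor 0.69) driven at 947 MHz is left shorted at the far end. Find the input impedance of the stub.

Z_in ≈ +j77.9 Ω

λ = v/f = 0.69·c / 947 MHz = 0.219 m
βl = 2π·l/λ = 2π × 0.159 = 57.3°
tan(βl) = 1.56
For a shorted stub, Z_in = jZ_0·tan(βl)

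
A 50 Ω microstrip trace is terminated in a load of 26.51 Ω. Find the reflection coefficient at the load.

Γ = (Z_L − Z_0)/(Z_L + Z_0) = (26.51 − 50)/(26.51 + 50) = -23.49/76.51

Γ = -0.307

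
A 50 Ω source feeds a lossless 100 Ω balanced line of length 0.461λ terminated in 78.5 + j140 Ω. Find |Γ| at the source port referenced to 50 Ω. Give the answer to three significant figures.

βl = 2π × 0.461 = 166°
tan(βl) = -0.25
Z_in = Z_0·(Z_L + jZ_0·tanβl)/(Z_0 + jZ_L·tanβl) = 44.8 + j91.7 Ω
Γ_s = (Z_in − Z_s)/(Z_in + Z_s) = (-5.19 + j91.7)/(94.8 + j91.7), |Γ_s| = 0.696

|Γ| ≈ 0.696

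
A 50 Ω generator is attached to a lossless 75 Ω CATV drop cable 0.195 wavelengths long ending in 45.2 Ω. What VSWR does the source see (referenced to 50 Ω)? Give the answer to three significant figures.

VSWR ≈ 2.37

βl = 2π × 0.195 = 70.2°
tan(βl) = 2.78
Z_in = Z_0·(Z_L + jZ_0·tanβl)/(Z_0 + jZ_L·tanβl) = 104 + j34.9 Ω
Γ_s = (Z_in − Z_s)/(Z_in + Z_s) = (53.6 + j34.9)/(154 + j34.9), |Γ_s| = 0.406
VSWR = (1 + |Γ_s|)/(1 − |Γ_s|)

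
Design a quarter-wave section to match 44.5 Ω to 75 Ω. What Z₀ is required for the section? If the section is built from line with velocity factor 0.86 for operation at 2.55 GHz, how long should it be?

Z_qwt ≈ 57.8 Ω; length ≈ 2.53 cm

Z_qwt = √(Z_0·R_L) = √(75 × 44.5) = √3338
λ = 0.86·c/f = 0.101 m, so l = λ/4 = 0.0253 m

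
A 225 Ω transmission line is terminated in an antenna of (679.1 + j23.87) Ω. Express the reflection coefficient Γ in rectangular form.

Γ = (Z_L − Z_0)/(Z_L + Z_0) = (454.1 + j23.87)/(904.1 + j23.87)

Γ ≈ 0.503 + j0.0131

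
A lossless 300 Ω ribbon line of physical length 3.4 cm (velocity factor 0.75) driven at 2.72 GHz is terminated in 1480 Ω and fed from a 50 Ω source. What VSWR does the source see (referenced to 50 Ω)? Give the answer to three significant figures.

λ = v/f = 0.75·c / 2.72 GHz = 0.0827 m
βl = 2π·l/λ = 2π × 0.411 = 148°
tan(βl) = -0.626
Z_in = Z_0·(Z_L + jZ_0·tanβl)/(Z_0 + jZ_L·tanβl) = 196 + j416 Ω
Γ_s = (Z_in − Z_s)/(Z_in + Z_s) = (146 + j416)/(246 + j416), |Γ_s| = 0.912
VSWR = (1 + |Γ_s|)/(1 − |Γ_s|)

VSWR ≈ 21.8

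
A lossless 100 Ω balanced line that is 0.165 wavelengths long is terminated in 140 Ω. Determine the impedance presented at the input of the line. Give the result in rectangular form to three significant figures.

βl = 2π × 0.165 = 59.4°
tan(βl) = tan(59.4°) = 1.69
Z_in = Z_0·(Z_L + jZ_0·tanβl)/(Z_0 + jZ_L·tanβl)
     = 100·(140 + j169)/(100 + j237)

Z_in ≈ 81.8 − j24.6 Ω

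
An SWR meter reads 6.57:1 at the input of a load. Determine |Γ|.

|Γ| ≈ 0.736

|Γ| = (S − 1)/(S + 1) = (6.57 − 1)/(6.57 + 1) = 5.57/7.57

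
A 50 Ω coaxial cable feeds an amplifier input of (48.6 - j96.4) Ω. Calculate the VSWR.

Γ = (Z_L − Z_0)/(Z_L + Z_0) = (-1.4 − j96.4)/(98.6 − j96.4)
|Γ| = 96.4/138 = 0.699
VSWR = (1 + |Γ|)/(1 − |Γ|) = 1.7/0.301

VSWR ≈ 5.65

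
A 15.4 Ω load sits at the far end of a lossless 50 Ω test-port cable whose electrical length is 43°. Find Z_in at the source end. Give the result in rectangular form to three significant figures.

Z_in ≈ 26.6 + j39 Ω

tan(βl) = tan(43°) = 0.933
Z_in = Z_0·(Z_L + jZ_0·tanβl)/(Z_0 + jZ_L·tanβl)
     = 50·(15.4 + j46.6)/(50 + j14.4)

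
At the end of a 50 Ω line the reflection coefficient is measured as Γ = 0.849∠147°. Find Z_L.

Z_L = Z_0·(1 + Γ)/(1 − Γ) = 50·(0.288 + j0.462)/(1.71 − j0.462)

Z_L ≈ 4.44 + j14.7 Ω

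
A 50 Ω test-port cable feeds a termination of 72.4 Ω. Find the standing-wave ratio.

VSWR ≈ 1.45

Γ = (72.4 − 50)/(72.4 + 50) = 0.183
VSWR = (1 + 0.183)/(1 − 0.183)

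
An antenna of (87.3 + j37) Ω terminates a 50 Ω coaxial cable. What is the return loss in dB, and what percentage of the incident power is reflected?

Γ = (37.3 + j37)/(137.3 + j37), |Γ| = 0.369
RL = −20·log₁₀(0.369) = 8.65 dB
P_refl/P_inc = |Γ|² = 0.137

RL ≈ 8.65 dB; 13.7% of incident power reflected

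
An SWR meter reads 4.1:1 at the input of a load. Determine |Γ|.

|Γ| = (S − 1)/(S + 1) = (4.1 − 1)/(4.1 + 1) = 3.1/5.1

|Γ| ≈ 0.608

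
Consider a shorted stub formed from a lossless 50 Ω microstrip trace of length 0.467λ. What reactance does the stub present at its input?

X_in ≈ -10.5 Ω (capacitive)

βl = 2π × 0.467 = 168°
tan(βl) = -0.21
For a shorted stub, Z_in = jZ_0·tan(βl)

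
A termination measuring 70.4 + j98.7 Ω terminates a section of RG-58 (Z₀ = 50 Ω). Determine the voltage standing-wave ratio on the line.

Γ = (Z_L − Z_0)/(Z_L + Z_0) = (20.4 + j98.7)/(120.4 + j98.7)
|Γ| = 101/156 = 0.647
VSWR = (1 + |Γ|)/(1 − |Γ|) = 1.65/0.353

VSWR ≈ 4.67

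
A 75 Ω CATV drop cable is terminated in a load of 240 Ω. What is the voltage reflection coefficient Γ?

Γ = 0.524

Γ = (Z_L − Z_0)/(Z_L + Z_0) = (240 − 75)/(240 + 75) = 165/315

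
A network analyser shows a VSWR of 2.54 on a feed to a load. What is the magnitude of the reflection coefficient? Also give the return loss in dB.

|Γ| ≈ 0.435; return loss ≈ 7.23 dB

|Γ| = (S − 1)/(S + 1) = (2.54 − 1)/(2.54 + 1) = 1.54/3.54
RL = −20·log₁₀|Γ| = −20·log₁₀(0.435)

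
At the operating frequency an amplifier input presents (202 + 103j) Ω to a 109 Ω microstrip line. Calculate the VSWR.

VSWR ≈ 2.47

Γ = (Z_L − Z_0)/(Z_L + Z_0) = (93 + j103)/(311 + j103)
|Γ| = 139/328 = 0.424
VSWR = (1 + |Γ|)/(1 − |Γ|) = 1.42/0.576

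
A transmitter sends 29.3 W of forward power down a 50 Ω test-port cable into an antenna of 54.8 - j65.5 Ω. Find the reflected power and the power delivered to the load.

|Γ| = |(4.8 − j65.5)/(104.8 − j65.5)| = 0.531
|Γ|² = 0.282
P_refl = |Γ|²·P_inc = 8.27 W, P_del = (1 − |Γ|²)·P_inc = 21 W

P_reflected ≈ 8.27 W; P_delivered ≈ 21 W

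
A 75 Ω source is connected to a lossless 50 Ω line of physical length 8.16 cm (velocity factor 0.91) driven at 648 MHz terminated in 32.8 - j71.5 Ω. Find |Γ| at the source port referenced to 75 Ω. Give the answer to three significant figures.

λ = v/f = 0.91·c / 648 MHz = 0.421 m
βl = 2π·l/λ = 2π × 0.194 = 69.7°
tan(βl) = 2.71
Z_in = Z_0·(Z_L + jZ_0·tanβl)/(Z_0 + jZ_L·tanβl) = 10.2 + j9.41 Ω
Γ_s = (Z_in − Z_s)/(Z_in + Z_s) = (-64.8 + j9.41)/(85.2 + j9.41), |Γ_s| = 0.765

|Γ| ≈ 0.765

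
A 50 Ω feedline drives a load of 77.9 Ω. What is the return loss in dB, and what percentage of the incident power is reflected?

RL ≈ 13.2 dB; 4.76% of incident power reflected

Γ = (77.9 − 50)/(77.9 + 50) = 0.218
RL = −20·log₁₀(0.218) = 13.2 dB
P_refl/P_inc = |Γ|² = 0.0476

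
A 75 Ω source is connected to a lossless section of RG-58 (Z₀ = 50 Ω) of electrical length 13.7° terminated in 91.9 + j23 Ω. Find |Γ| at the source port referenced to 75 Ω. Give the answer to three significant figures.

tan(βl) = 0.244
Z_in = Z_0·(Z_L + jZ_0·tanβl)/(Z_0 + jZ_L·tanβl) = 98.4 − j10 Ω
Γ_s = (Z_in − Z_s)/(Z_in + Z_s) = (23.4 − j10)/(173 − j10), |Γ_s| = 0.147

|Γ| ≈ 0.147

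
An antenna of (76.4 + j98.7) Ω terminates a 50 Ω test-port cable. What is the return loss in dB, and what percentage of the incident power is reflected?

RL ≈ 3.92 dB; 40.6% of incident power reflected

Γ = (26.4 + j98.7)/(126.4 + j98.7), |Γ| = 0.637
RL = −20·log₁₀(0.637) = 3.92 dB
P_refl/P_inc = |Γ|² = 0.406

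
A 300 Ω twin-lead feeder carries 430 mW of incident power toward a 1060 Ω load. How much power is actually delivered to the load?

Γ = (1060 − 300)/(1060 + 300) = 0.559
|Γ|² = 0.312
P_refl = |Γ|²·P_inc = 134 mW, P_del = (1 − |Γ|²)·P_inc = 296 mW

P_delivered ≈ 296 mW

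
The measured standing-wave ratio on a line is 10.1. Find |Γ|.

|Γ| = (S − 1)/(S + 1) = (10.1 − 1)/(10.1 + 1) = 9.1/11.1

|Γ| ≈ 0.82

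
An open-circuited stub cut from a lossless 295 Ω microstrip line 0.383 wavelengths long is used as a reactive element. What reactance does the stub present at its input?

X_in ≈ 326 Ω (inductive)

βl = 2π × 0.383 = 138°
tan(βl) = -0.904
For an open-circuited stub, Z_in = −jZ_0·cot(βl) = −jZ_0/tan(βl)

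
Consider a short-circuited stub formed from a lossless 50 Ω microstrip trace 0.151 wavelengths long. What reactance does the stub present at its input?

X_in ≈ 69.7 Ω (inductive)

βl = 2π × 0.151 = 54.4°
tan(βl) = 1.39
For a short-circuited stub, Z_in = jZ_0·tan(βl)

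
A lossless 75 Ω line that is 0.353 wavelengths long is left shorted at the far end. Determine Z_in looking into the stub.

βl = 2π × 0.353 = 127°
tan(βl) = -1.32
For a shorted stub, Z_in = jZ_0·tan(βl)

Z_in ≈ −j99.2 Ω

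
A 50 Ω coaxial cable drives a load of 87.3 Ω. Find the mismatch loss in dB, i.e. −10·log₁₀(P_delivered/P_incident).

Γ = (87.3 − 50)/(87.3 + 50) = 0.272
|Γ|² = 0.0738, so P_del/P_inc = 1 − |Γ|² = 0.926
ML = −10·log₁₀(1 − |Γ|²)

mismatch loss ≈ 0.333 dB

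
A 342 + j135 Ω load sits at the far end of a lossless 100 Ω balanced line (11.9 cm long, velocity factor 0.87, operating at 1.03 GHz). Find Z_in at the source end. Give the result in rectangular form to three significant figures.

λ = v/f = 0.87·c / 1.03 GHz = 0.253 m
βl = 2π·l/λ = 2π × 0.47 = 169°
tan(βl) = tan(169°) = -0.193
Z_in = Z_0·(Z_L + jZ_0·tanβl)/(Z_0 + jZ_L·tanβl)
     = 100·(342 + j116)/(126 − j66.1)

Z_in ≈ 175 + j183 Ω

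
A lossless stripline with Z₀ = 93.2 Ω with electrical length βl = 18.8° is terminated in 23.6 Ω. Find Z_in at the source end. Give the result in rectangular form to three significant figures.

Z_in ≈ 26.1 + j29.5 Ω

tan(βl) = tan(18.8°) = 0.34
Z_in = Z_0·(Z_L + jZ_0·tanβl)/(Z_0 + jZ_L·tanβl)
     = 93.2·(23.6 + j31.7)/(93.2 + j8.03)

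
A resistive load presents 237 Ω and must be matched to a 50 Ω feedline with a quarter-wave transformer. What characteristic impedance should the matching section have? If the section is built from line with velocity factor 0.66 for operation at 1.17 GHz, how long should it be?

Z_qwt ≈ 109 Ω; length ≈ 4.23 cm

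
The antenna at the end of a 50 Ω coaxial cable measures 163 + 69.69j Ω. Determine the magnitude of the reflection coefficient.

|Γ| ≈ 0.592

Γ = (Z_L − Z_0)/(Z_L + Z_0) = (113 + j69.69)/(213 + j69.69)
|Γ| = 133/224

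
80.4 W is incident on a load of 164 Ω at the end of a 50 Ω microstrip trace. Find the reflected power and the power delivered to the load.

P_reflected ≈ 22.8 W; P_delivered ≈ 57.6 W

Γ = (164 − 50)/(164 + 50) = 0.533
|Γ|² = 0.284
P_refl = |Γ|²·P_inc = 22.8 W, P_del = (1 − |Γ|²)·P_inc = 57.6 W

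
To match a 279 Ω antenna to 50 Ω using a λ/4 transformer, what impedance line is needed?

Z_qwt ≈ 118 Ω

Z_qwt = √(Z_0·R_L) = √(50 × 279) = √13950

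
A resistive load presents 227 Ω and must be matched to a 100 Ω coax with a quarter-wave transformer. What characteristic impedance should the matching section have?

Z_qwt ≈ 151 Ω

Z_qwt = √(Z_0·R_L) = √(100 × 227) = √22700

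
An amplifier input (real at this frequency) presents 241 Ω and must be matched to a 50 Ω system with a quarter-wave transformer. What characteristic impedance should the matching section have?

Z_qwt = √(Z_0·R_L) = √(50 × 241) = √12050

Z_qwt ≈ 110 Ω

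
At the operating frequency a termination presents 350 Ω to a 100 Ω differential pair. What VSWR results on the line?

For a purely resistive load, VSWR = R_L/Z_0 or Z_0/R_L (whichever > 1) = 350/100

VSWR ≈ 3.5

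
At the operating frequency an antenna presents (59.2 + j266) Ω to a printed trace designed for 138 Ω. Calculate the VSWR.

VSWR ≈ 11.3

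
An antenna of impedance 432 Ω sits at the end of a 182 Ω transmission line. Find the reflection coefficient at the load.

Γ = 0.407

Γ = (Z_L − Z_0)/(Z_L + Z_0) = (432 − 182)/(432 + 182) = 250/614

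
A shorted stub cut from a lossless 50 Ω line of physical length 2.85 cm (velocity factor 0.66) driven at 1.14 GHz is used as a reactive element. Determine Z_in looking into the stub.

Z_in ≈ +j83.5 Ω

λ = v/f = 0.66·c / 1.14 GHz = 0.174 m
βl = 2π·l/λ = 2π × 0.164 = 59.1°
tan(βl) = 1.67
For a shorted stub, Z_in = jZ_0·tan(βl)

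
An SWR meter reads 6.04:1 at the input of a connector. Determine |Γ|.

|Γ| ≈ 0.716

|Γ| = (S − 1)/(S + 1) = (6.04 − 1)/(6.04 + 1) = 5.04/7.04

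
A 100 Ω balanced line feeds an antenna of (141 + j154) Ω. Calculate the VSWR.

Γ = (Z_L − Z_0)/(Z_L + Z_0) = (41 + j154)/(241 + j154)
|Γ| = 159/286 = 0.557
VSWR = (1 + |Γ|)/(1 − |Γ|) = 1.56/0.443

VSWR ≈ 3.52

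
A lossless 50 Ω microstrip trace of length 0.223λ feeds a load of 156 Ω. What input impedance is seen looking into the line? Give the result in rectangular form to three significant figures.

βl = 2π × 0.223 = 80.3°
tan(βl) = tan(80.3°) = 5.84
Z_in = Z_0·(Z_L + jZ_0·tanβl)/(Z_0 + jZ_L·tanβl)
     = 50·(156 + j292)/(50 + j911)

Z_in ≈ 16.4 − j7.66 Ω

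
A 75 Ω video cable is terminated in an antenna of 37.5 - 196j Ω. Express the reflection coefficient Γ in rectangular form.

Γ = (Z_L − Z_0)/(Z_L + Z_0) = (-37.5 − j196)/(112.5 − j196)

Γ ≈ 0.67 − j0.576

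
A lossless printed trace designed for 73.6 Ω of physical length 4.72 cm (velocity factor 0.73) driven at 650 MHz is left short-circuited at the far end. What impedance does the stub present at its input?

λ = v/f = 0.73·c / 650 MHz = 0.337 m
βl = 2π·l/λ = 2π × 0.14 = 50.4°
tan(βl) = 1.21
For a short-circuited stub, Z_in = jZ_0·tan(βl)

Z_in ≈ +j89.1 Ω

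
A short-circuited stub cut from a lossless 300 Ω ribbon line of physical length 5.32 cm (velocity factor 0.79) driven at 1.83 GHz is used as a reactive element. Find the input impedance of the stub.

λ = v/f = 0.79·c / 1.83 GHz = 0.13 m
βl = 2π·l/λ = 2π × 0.411 = 148°
tan(βl) = -0.628
For a short-circuited stub, Z_in = jZ_0·tan(βl)

Z_in ≈ −j188 Ω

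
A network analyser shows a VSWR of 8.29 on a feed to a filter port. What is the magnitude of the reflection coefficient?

|Γ| = (S − 1)/(S + 1) = (8.29 − 1)/(8.29 + 1) = 7.29/9.29

|Γ| ≈ 0.785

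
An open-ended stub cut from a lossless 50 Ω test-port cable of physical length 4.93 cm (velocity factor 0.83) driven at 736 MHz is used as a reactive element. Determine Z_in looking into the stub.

λ = v/f = 0.83·c / 736 MHz = 0.338 m
βl = 2π·l/λ = 2π × 0.146 = 52.5°
tan(βl) = 1.3
For an open-ended stub, Z_in = −jZ_0·cot(βl) = −jZ_0/tan(βl)

Z_in ≈ −j38.4 Ω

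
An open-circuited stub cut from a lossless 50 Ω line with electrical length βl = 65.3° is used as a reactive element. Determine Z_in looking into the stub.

Z_in ≈ −j23 Ω

tan(βl) = 2.17
For an open-circuited stub, Z_in = −jZ_0·cot(βl) = −jZ_0/tan(βl)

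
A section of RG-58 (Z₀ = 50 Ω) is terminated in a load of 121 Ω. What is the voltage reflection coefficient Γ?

Γ = 0.415

Γ = (Z_L − Z_0)/(Z_L + Z_0) = (121 − 50)/(121 + 50) = 71/171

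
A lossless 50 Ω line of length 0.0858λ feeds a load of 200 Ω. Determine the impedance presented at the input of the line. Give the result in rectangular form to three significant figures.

βl = 2π × 0.0858 = 30.9°
tan(βl) = tan(30.9°) = 0.598
Z_in = Z_0·(Z_L + jZ_0·tanβl)/(Z_0 + jZ_L·tanβl)
     = 50·(200 + j29.9)/(50 + j120)

Z_in ≈ 40.4 − j66.7 Ω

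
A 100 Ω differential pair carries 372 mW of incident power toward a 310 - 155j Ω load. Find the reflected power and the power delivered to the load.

P_reflected ≈ 132 mW; P_delivered ≈ 240 mW

|Γ| = |(210 − j155)/(410 − j155)| = 0.595
|Γ|² = 0.355
P_refl = |Γ|²·P_inc = 132 mW, P_del = (1 − |Γ|²)·P_inc = 240 mW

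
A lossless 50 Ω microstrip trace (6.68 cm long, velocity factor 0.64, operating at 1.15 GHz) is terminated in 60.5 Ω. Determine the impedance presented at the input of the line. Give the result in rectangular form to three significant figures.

Z_in ≈ 52.2 + j9.51 Ω

λ = v/f = 0.64·c / 1.15 GHz = 0.167 m
βl = 2π·l/λ = 2π × 0.4 = 144°
tan(βl) = tan(144°) = -0.726
Z_in = Z_0·(Z_L + jZ_0·tanβl)/(Z_0 + jZ_L·tanβl)
     = 50·(60.5 − j36.3)/(50 − j43.9)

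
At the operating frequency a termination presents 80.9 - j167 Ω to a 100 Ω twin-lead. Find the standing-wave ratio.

VSWR ≈ 5.3

Γ = (Z_L − Z_0)/(Z_L + Z_0) = (-19.1 − j167)/(180.9 − j167)
|Γ| = 168/246 = 0.683
VSWR = (1 + |Γ|)/(1 − |Γ|) = 1.68/0.317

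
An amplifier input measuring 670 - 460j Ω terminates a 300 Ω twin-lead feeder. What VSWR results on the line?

VSWR ≈ 3.44

Γ = (Z_L − Z_0)/(Z_L + Z_0) = (370 − j460)/(970 − j460)
|Γ| = 590/1070 = 0.55
VSWR = (1 + |Γ|)/(1 − |Γ|) = 1.55/0.45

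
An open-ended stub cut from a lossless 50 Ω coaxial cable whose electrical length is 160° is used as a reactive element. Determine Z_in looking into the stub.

Z_in ≈ +j137 Ω

tan(βl) = -0.364
For an open-ended stub, Z_in = −jZ_0·cot(βl) = −jZ_0/tan(βl)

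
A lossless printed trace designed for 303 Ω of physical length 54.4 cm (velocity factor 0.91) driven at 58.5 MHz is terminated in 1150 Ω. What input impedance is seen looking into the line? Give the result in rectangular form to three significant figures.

λ = v/f = 0.91·c / 58.5 MHz = 4.67 m
βl = 2π·l/λ = 2π × 0.117 = 42°
tan(βl) = tan(42°) = 0.899
Z_in = Z_0·(Z_L + jZ_0·tanβl)/(Z_0 + jZ_L·tanβl)
     = 303·(1150 + j272)/(303 + j1030)

Z_in ≈ 164 − j289 Ω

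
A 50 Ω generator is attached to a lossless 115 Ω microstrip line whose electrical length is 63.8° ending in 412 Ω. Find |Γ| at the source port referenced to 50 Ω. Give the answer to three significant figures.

|Γ| ≈ 0.509

tan(βl) = 2.03
Z_in = Z_0·(Z_L + jZ_0·tanβl)/(Z_0 + jZ_L·tanβl) = 39.1 − j51.2 Ω
Γ_s = (Z_in − Z_s)/(Z_in + Z_s) = (-10.9 − j51.2)/(89.1 − j51.2), |Γ_s| = 0.509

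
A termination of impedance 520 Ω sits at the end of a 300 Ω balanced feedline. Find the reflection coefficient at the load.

Γ = 0.268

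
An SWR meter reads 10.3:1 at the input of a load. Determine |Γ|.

|Γ| ≈ 0.823

|Γ| = (S − 1)/(S + 1) = (10.3 − 1)/(10.3 + 1) = 9.3/11.3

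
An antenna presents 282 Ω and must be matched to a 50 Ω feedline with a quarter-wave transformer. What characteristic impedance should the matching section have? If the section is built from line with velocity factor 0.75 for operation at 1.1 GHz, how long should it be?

Z_qwt ≈ 119 Ω; length ≈ 5.11 cm

Z_qwt = √(Z_0·R_L) = √(50 × 282) = √14100
λ = 0.75·c/f = 0.205 m, so l = λ/4 = 0.0511 m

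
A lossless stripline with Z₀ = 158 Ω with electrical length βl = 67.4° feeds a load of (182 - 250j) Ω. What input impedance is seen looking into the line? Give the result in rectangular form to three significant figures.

Z_in ≈ 40.1 + j3.86 Ω

tan(βl) = tan(67.4°) = 2.4
Z_in = Z_0·(Z_L + jZ_0·tanβl)/(Z_0 + jZ_L·tanβl)
     = 158·(182 + j130)/(759 + j437)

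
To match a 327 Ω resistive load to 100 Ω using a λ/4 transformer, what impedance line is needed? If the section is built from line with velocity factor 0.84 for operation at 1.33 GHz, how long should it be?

Z_qwt = √(Z_0·R_L) = √(100 × 327) = √32700
λ = 0.84·c/f = 0.189 m, so l = λ/4 = 0.0474 m

Z_qwt ≈ 181 Ω; length ≈ 4.74 cm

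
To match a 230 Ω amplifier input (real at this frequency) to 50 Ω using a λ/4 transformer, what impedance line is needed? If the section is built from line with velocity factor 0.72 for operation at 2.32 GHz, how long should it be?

Z_qwt ≈ 107 Ω; length ≈ 2.33 cm

Z_qwt = √(Z_0·R_L) = √(50 × 230) = √11500
λ = 0.72·c/f = 0.0931 m, so l = λ/4 = 0.0233 m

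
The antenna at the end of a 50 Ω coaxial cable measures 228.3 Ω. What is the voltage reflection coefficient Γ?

Γ = 0.641

Γ = (Z_L − Z_0)/(Z_L + Z_0) = (228.3 − 50)/(228.3 + 50) = 178.3/278.3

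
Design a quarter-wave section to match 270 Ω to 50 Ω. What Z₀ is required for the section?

Z_qwt = √(Z_0·R_L) = √(50 × 270) = √13500

Z_qwt ≈ 116 Ω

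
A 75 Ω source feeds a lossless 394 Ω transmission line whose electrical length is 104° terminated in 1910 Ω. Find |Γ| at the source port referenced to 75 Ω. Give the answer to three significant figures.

tan(βl) = -4.01
Z_in = Z_0·(Z_L + jZ_0·tanβl)/(Z_0 + jZ_L·tanβl) = 86.1 + j93.8 Ω
Γ_s = (Z_in − Z_s)/(Z_in + Z_s) = (11.1 + j93.8)/(161 + j93.8), |Γ_s| = 0.507

|Γ| ≈ 0.507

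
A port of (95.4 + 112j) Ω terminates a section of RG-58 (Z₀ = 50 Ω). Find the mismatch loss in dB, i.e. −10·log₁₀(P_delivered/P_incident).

mismatch loss ≈ 2.47 dB

Γ = (45.4 + j112)/(145.4 + j112), |Γ| = 0.658
|Γ|² = 0.434, so P_del/P_inc = 1 − |Γ|² = 0.566
ML = −10·log₁₀(1 − |Γ|²)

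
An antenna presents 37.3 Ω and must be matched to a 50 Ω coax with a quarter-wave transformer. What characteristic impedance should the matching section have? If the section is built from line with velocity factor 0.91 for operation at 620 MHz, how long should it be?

Z_qwt ≈ 43.2 Ω; length ≈ 11 cm

Z_qwt = √(Z_0·R_L) = √(50 × 37.3) = √1865
λ = 0.91·c/f = 0.44 m, so l = λ/4 = 0.11 m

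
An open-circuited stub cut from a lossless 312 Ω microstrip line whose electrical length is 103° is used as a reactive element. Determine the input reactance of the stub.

X_in ≈ 72 Ω (inductive)

tan(βl) = -4.33
For an open-circuited stub, Z_in = −jZ_0·cot(βl) = −jZ_0/tan(βl)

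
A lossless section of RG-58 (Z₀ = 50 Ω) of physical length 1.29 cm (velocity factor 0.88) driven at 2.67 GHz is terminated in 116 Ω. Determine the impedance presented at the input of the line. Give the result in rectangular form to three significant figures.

λ = v/f = 0.88·c / 2.67 GHz = 0.0989 m
βl = 2π·l/λ = 2π × 0.13 = 47°
tan(βl) = tan(47°) = 1.07
Z_in = Z_0·(Z_L + jZ_0·tanβl)/(Z_0 + jZ_L·tanβl)
     = 50·(116 + j53.6)/(50 + j124)

Z_in ≈ 34.7 − j32.7 Ω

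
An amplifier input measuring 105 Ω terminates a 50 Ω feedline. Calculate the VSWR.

Γ = (105 − 50)/(105 + 50) = 0.355
VSWR = (1 + 0.355)/(1 − 0.355)

VSWR ≈ 2.1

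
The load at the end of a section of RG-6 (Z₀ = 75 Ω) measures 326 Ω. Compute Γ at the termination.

Γ = 0.626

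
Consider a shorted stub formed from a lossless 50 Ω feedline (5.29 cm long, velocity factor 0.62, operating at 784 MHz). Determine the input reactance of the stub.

X_in ≈ 292 Ω (inductive)

λ = v/f = 0.62·c / 784 MHz = 0.237 m
βl = 2π·l/λ = 2π × 0.223 = 80.3°
tan(βl) = 5.83
For a shorted stub, Z_in = jZ_0·tan(βl)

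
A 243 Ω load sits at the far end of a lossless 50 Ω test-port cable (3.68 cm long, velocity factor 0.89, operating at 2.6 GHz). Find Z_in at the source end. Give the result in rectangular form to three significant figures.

Z_in ≈ 16.6 + j37.7 Ω

λ = v/f = 0.89·c / 2.6 GHz = 0.103 m
βl = 2π·l/λ = 2π × 0.358 = 129°
tan(βl) = tan(129°) = -1.23
Z_in = Z_0·(Z_L + jZ_0·tanβl)/(Z_0 + jZ_L·tanβl)
     = 50·(243 − j61.7)/(50 − j300)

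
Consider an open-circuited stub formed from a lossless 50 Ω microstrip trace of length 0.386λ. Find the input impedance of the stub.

βl = 2π × 0.386 = 139°
tan(βl) = -0.871
For an open-circuited stub, Z_in = −jZ_0·cot(βl) = −jZ_0/tan(βl)

Z_in ≈ +j57.4 Ω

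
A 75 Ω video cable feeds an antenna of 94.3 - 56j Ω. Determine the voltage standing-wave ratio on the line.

Γ = (Z_L − Z_0)/(Z_L + Z_0) = (19.3 − j56)/(169.3 − j56)
|Γ| = 59.2/178 = 0.332
VSWR = (1 + |Γ|)/(1 − |Γ|) = 1.33/0.668

VSWR ≈ 1.99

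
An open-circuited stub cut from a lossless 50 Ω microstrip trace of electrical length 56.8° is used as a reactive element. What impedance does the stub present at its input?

Z_in ≈ −j32.7 Ω

tan(βl) = 1.53
For an open-circuited stub, Z_in = −jZ_0·cot(βl) = −jZ_0/tan(βl)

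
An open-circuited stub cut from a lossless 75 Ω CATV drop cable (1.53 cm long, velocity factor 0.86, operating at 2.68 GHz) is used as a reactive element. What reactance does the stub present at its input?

X_in ≈ -48.3 Ω (capacitive)

λ = v/f = 0.86·c / 2.68 GHz = 0.0963 m
βl = 2π·l/λ = 2π × 0.159 = 57.2°
tan(βl) = 1.55
For an open-circuited stub, Z_in = −jZ_0·cot(βl) = −jZ_0/tan(βl)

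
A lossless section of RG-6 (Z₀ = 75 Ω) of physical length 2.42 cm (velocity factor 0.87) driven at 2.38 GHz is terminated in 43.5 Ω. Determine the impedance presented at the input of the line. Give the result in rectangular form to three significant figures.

λ = v/f = 0.87·c / 2.38 GHz = 0.11 m
βl = 2π·l/λ = 2π × 0.221 = 79.4°
tan(βl) = tan(79.4°) = 5.37
Z_in = Z_0·(Z_L + jZ_0·tanβl)/(Z_0 + jZ_L·tanβl)
     = 75·(43.5 + j402)/(75 + j233)

Z_in ≈ 121 + j25 Ω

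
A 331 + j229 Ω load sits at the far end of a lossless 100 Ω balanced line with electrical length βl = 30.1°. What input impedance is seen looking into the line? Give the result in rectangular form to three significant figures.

tan(βl) = tan(30.1°) = 0.58
Z_in = Z_0·(Z_L + jZ_0·tanβl)/(Z_0 + jZ_L·tanβl)
     = 100·(331 + j287)/(-32.7 + j192)

Z_in ≈ 117 − j192 Ω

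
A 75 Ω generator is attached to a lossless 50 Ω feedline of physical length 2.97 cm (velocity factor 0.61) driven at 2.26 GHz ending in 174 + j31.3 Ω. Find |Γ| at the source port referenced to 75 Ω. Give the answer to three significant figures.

λ = v/f = 0.61·c / 2.26 GHz = 0.081 m
βl = 2π·l/λ = 2π × 0.367 = 132°
tan(βl) = -1.11
Z_in = Z_0·(Z_L + jZ_0·tanβl)/(Z_0 + jZ_L·tanβl) = 21.8 + j35.5 Ω
Γ_s = (Z_in − Z_s)/(Z_in + Z_s) = (-53.2 + j35.5)/(96.8 + j35.5), |Γ_s| = 0.62

|Γ| ≈ 0.62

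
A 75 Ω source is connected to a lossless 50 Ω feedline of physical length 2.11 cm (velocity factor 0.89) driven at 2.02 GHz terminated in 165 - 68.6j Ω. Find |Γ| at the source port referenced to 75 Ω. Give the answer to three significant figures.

|Γ| ≈ 0.681

λ = v/f = 0.89·c / 2.02 GHz = 0.132 m
βl = 2π·l/λ = 2π × 0.16 = 57.5°
tan(βl) = 1.57
Z_in = Z_0·(Z_L + jZ_0·tanβl)/(Z_0 + jZ_L·tanβl) = 15.5 − j22.4 Ω
Γ_s = (Z_in − Z_s)/(Z_in + Z_s) = (-59.5 − j22.4)/(90.5 − j22.4), |Γ_s| = 0.681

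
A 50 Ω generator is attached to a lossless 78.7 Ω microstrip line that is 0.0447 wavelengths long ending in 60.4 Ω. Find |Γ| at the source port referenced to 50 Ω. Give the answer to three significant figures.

|Γ| ≈ 0.135

βl = 2π × 0.0447 = 16.1°
tan(βl) = 0.288
Z_in = Z_0·(Z_L + jZ_0·tanβl)/(Z_0 + jZ_L·tanβl) = 62.4 + j8.89 Ω
Γ_s = (Z_in − Z_s)/(Z_in + Z_s) = (12.4 + j8.89)/(112 + j8.89), |Γ_s| = 0.135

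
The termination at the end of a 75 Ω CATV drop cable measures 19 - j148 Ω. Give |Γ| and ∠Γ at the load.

Γ = (Z_L − Z_0)/(Z_L + Z_0) = (-56 − j148)/(94 − j148)
|Γ| = 158/175 = 0.903

Γ ≈ 0.903 ∠ -53.1°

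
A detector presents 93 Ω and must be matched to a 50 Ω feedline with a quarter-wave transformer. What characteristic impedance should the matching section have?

Z_qwt ≈ 68.2 Ω

Z_qwt = √(Z_0·R_L) = √(50 × 93) = √4650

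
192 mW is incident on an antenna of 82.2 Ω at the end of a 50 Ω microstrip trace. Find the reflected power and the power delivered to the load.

Γ = (82.2 − 50)/(82.2 + 50) = 0.244
|Γ|² = 0.0593
P_refl = |Γ|²·P_inc = 11.4 mW, P_del = (1 − |Γ|²)·P_inc = 181 mW

P_reflected ≈ 11.4 mW; P_delivered ≈ 181 mW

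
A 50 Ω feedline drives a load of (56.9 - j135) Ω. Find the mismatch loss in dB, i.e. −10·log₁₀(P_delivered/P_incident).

mismatch loss ≈ 4.16 dB

Γ = (6.9 − j135)/(106.9 − j135), |Γ| = 0.785
|Γ|² = 0.616, so P_del/P_inc = 1 − |Γ|² = 0.384
ML = −10·log₁₀(1 − |Γ|²)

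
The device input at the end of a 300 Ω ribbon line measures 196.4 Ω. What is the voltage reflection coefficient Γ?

Γ = -0.209

Γ = (Z_L − Z_0)/(Z_L + Z_0) = (196.4 − 300)/(196.4 + 300) = -103.6/496.4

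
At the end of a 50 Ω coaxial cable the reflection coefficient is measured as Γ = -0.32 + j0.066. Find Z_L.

Z_L ≈ 25.6 + j3.78 Ω

Z_L = Z_0·(1 + Γ)/(1 − Γ) = 50·(0.68 + j0.066)/(1.32 − j0.066)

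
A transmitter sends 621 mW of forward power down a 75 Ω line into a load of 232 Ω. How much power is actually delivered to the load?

Γ = (232 − 75)/(232 + 75) = 0.511
|Γ|² = 0.262
P_refl = |Γ|²·P_inc = 162 mW, P_del = (1 − |Γ|²)·P_inc = 459 mW

P_delivered ≈ 459 mW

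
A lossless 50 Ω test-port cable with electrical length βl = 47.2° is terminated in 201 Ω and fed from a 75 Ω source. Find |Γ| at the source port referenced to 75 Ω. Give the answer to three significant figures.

tan(βl) = 1.08
Z_in = Z_0·(Z_L + jZ_0·tanβl)/(Z_0 + jZ_L·tanβl) = 21.9 − j41.2 Ω
Γ_s = (Z_in − Z_s)/(Z_in + Z_s) = (-53.1 − j41.2)/(96.9 − j41.2), |Γ_s| = 0.638

|Γ| ≈ 0.638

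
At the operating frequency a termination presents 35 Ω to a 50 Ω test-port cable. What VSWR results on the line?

VSWR ≈ 1.43

Γ = (35 − 50)/(35 + 50) = -0.176
VSWR = (1 + 0.176)/(1 − 0.176)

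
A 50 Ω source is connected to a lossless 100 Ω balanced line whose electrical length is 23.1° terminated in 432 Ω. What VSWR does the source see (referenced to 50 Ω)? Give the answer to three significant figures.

VSWR ≈ 7.68

tan(βl) = 0.427
Z_in = Z_0·(Z_L + jZ_0·tanβl)/(Z_0 + jZ_L·tanβl) = 116 − j171 Ω
Γ_s = (Z_in − Z_s)/(Z_in + Z_s) = (66.2 − j171)/(166 − j171), |Γ_s| = 0.77
VSWR = (1 + |Γ_s|)/(1 − |Γ_s|)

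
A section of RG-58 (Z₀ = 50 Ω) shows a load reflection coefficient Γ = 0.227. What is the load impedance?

Z_L ≈ 79.4 Ω

Z_L = Z_0·(1 + Γ)/(1 − Γ) = 50·(1.23)/(0.773)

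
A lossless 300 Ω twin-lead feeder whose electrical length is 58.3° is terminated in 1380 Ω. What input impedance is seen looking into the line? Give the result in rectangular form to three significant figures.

Z_in ≈ 88.5 − j173 Ω

tan(βl) = tan(58.3°) = 1.62
Z_in = Z_0·(Z_L + jZ_0·tanβl)/(Z_0 + jZ_L·tanβl)
     = 300·(1380 + j486)/(300 + j2230)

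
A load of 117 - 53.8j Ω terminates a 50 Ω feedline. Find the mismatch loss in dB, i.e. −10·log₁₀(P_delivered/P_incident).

Γ = (67 − j53.8)/(167 − j53.8), |Γ| = 0.49
|Γ|² = 0.24, so P_del/P_inc = 1 − |Γ|² = 0.76
ML = −10·log₁₀(1 − |Γ|²)

mismatch loss ≈ 1.19 dB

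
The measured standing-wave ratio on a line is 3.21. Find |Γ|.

|Γ| = (S − 1)/(S + 1) = (3.21 − 1)/(3.21 + 1) = 2.21/4.21

|Γ| ≈ 0.525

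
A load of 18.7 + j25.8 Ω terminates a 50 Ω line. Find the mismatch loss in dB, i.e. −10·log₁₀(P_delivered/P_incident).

mismatch loss ≈ 1.58 dB

Γ = (-31.3 + j25.8)/(68.7 + j25.8), |Γ| = 0.553
|Γ|² = 0.306, so P_del/P_inc = 1 − |Γ|² = 0.694
ML = −10·log₁₀(1 − |Γ|²)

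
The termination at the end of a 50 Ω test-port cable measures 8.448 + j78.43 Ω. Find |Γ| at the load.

Γ = (Z_L − Z_0)/(Z_L + Z_0) = (-41.55 + j78.43)/(58.45 + j78.43)
|Γ| = 88.8/97.8

|Γ| ≈ 0.907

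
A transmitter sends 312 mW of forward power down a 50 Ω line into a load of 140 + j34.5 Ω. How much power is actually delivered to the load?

|Γ| = |(90 + j34.5)/(190 + j34.5)| = 0.499
|Γ|² = 0.249
P_refl = |Γ|²·P_inc = 77.7 mW, P_del = (1 − |Γ|²)·P_inc = 234 mW

P_delivered ≈ 234 mW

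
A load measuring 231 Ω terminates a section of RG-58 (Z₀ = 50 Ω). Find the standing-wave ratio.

For a purely resistive load, VSWR = R_L/Z_0 or Z_0/R_L (whichever > 1) = 231/50

VSWR ≈ 4.62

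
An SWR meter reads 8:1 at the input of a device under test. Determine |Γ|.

|Γ| ≈ 0.778

|Γ| = (S − 1)/(S + 1) = (8 − 1)/(8 + 1) = 7/9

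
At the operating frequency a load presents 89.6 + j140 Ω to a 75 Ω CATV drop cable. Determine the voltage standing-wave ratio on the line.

VSWR ≈ 4.74

Γ = (Z_L − Z_0)/(Z_L + Z_0) = (14.6 + j140)/(164.6 + j140)
|Γ| = 141/216 = 0.651
VSWR = (1 + |Γ|)/(1 − |Γ|) = 1.65/0.349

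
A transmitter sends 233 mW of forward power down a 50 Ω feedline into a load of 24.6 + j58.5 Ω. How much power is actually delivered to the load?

|Γ| = |(-25.4 + j58.5)/(74.6 + j58.5)| = 0.673
|Γ|² = 0.453
P_refl = |Γ|²·P_inc = 105 mW, P_del = (1 − |Γ|²)·P_inc = 128 mW

P_delivered ≈ 128 mW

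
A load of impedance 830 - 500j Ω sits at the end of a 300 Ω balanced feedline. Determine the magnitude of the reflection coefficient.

|Γ| ≈ 0.59

Γ = (Z_L − Z_0)/(Z_L + Z_0) = (530 − j500)/(1130 − j500)
|Γ| = 729/1240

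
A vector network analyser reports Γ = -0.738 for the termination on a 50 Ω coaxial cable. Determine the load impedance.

Z_L ≈ 7.54 Ω

Z_L = Z_0·(1 + Γ)/(1 − Γ) = 50·(0.262)/(1.74)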